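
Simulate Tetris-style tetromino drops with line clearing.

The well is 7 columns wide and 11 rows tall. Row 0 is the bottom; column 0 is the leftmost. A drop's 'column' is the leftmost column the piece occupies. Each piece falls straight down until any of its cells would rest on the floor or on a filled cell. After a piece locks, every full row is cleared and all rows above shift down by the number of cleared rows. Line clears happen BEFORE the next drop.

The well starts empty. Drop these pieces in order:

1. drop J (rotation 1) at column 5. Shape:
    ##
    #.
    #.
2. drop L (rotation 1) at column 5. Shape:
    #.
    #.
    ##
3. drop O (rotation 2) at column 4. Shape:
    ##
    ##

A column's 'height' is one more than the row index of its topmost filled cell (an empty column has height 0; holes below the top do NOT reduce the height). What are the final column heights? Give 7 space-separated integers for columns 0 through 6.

Answer: 0 0 0 0 8 8 4

Derivation:
Drop 1: J rot1 at col 5 lands with bottom-row=0; cleared 0 line(s) (total 0); column heights now [0 0 0 0 0 3 3], max=3
Drop 2: L rot1 at col 5 lands with bottom-row=3; cleared 0 line(s) (total 0); column heights now [0 0 0 0 0 6 4], max=6
Drop 3: O rot2 at col 4 lands with bottom-row=6; cleared 0 line(s) (total 0); column heights now [0 0 0 0 8 8 4], max=8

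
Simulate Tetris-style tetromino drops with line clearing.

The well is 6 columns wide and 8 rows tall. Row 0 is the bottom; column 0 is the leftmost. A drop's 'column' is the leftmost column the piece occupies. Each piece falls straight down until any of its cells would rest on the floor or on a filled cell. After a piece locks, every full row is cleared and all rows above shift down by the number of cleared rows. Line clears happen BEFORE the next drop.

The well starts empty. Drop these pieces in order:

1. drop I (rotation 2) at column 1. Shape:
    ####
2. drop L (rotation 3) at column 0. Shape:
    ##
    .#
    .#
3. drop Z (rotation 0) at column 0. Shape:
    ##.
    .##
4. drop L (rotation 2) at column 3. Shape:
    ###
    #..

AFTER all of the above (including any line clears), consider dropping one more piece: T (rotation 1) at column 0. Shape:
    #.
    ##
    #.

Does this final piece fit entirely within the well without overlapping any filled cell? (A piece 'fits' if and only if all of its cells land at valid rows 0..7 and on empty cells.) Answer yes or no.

Drop 1: I rot2 at col 1 lands with bottom-row=0; cleared 0 line(s) (total 0); column heights now [0 1 1 1 1 0], max=1
Drop 2: L rot3 at col 0 lands with bottom-row=1; cleared 0 line(s) (total 0); column heights now [4 4 1 1 1 0], max=4
Drop 3: Z rot0 at col 0 lands with bottom-row=4; cleared 0 line(s) (total 0); column heights now [6 6 5 1 1 0], max=6
Drop 4: L rot2 at col 3 lands with bottom-row=1; cleared 0 line(s) (total 0); column heights now [6 6 5 3 3 3], max=6
Test piece T rot1 at col 0 (width 2): heights before test = [6 6 5 3 3 3]; fits = False

Answer: no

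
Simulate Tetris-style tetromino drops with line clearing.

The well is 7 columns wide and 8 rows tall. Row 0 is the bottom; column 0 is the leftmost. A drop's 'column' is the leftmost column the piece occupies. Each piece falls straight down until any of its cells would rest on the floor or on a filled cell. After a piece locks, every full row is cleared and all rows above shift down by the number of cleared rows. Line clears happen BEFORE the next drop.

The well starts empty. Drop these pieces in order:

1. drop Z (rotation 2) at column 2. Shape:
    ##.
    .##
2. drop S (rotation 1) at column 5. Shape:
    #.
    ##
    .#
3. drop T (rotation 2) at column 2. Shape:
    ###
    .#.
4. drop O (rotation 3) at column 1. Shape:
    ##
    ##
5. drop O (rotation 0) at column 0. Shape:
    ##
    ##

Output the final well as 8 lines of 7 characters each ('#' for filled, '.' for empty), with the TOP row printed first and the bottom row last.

Answer: ##.....
##.....
.##....
.##....
..###..
...#.#.
..##.##
...##.#

Derivation:
Drop 1: Z rot2 at col 2 lands with bottom-row=0; cleared 0 line(s) (total 0); column heights now [0 0 2 2 1 0 0], max=2
Drop 2: S rot1 at col 5 lands with bottom-row=0; cleared 0 line(s) (total 0); column heights now [0 0 2 2 1 3 2], max=3
Drop 3: T rot2 at col 2 lands with bottom-row=2; cleared 0 line(s) (total 0); column heights now [0 0 4 4 4 3 2], max=4
Drop 4: O rot3 at col 1 lands with bottom-row=4; cleared 0 line(s) (total 0); column heights now [0 6 6 4 4 3 2], max=6
Drop 5: O rot0 at col 0 lands with bottom-row=6; cleared 0 line(s) (total 0); column heights now [8 8 6 4 4 3 2], max=8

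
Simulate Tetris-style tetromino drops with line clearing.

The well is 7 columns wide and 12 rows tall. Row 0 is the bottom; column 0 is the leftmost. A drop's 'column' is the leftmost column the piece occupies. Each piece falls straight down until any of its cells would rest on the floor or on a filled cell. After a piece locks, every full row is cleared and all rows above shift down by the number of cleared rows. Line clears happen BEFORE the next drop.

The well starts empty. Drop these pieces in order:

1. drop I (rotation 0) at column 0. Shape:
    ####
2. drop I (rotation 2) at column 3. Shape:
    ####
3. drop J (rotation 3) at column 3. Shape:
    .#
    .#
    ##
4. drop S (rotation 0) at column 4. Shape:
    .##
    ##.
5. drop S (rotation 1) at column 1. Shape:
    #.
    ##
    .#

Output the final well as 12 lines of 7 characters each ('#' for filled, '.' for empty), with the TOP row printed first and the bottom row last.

Answer: .......
.......
.......
.......
.......
.....##
....##.
....#..
.#..#..
.####..
..#####
####...

Derivation:
Drop 1: I rot0 at col 0 lands with bottom-row=0; cleared 0 line(s) (total 0); column heights now [1 1 1 1 0 0 0], max=1
Drop 2: I rot2 at col 3 lands with bottom-row=1; cleared 0 line(s) (total 0); column heights now [1 1 1 2 2 2 2], max=2
Drop 3: J rot3 at col 3 lands with bottom-row=2; cleared 0 line(s) (total 0); column heights now [1 1 1 3 5 2 2], max=5
Drop 4: S rot0 at col 4 lands with bottom-row=5; cleared 0 line(s) (total 0); column heights now [1 1 1 3 6 7 7], max=7
Drop 5: S rot1 at col 1 lands with bottom-row=1; cleared 0 line(s) (total 0); column heights now [1 4 3 3 6 7 7], max=7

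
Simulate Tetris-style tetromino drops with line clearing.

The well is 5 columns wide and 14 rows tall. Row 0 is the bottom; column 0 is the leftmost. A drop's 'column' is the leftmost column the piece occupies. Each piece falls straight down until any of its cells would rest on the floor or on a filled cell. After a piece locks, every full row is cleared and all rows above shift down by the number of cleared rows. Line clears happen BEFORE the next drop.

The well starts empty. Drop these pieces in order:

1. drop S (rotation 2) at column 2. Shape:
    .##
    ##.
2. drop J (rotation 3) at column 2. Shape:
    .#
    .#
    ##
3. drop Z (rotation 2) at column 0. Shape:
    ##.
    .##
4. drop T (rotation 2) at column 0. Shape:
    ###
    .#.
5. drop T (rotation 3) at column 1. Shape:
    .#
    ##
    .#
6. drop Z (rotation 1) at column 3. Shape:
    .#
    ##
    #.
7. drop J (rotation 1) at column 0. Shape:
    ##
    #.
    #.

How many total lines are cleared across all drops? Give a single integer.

Drop 1: S rot2 at col 2 lands with bottom-row=0; cleared 0 line(s) (total 0); column heights now [0 0 1 2 2], max=2
Drop 2: J rot3 at col 2 lands with bottom-row=2; cleared 0 line(s) (total 0); column heights now [0 0 3 5 2], max=5
Drop 3: Z rot2 at col 0 lands with bottom-row=3; cleared 0 line(s) (total 0); column heights now [5 5 4 5 2], max=5
Drop 4: T rot2 at col 0 lands with bottom-row=5; cleared 0 line(s) (total 0); column heights now [7 7 7 5 2], max=7
Drop 5: T rot3 at col 1 lands with bottom-row=7; cleared 0 line(s) (total 0); column heights now [7 9 10 5 2], max=10
Drop 6: Z rot1 at col 3 lands with bottom-row=5; cleared 1 line(s) (total 1); column heights now [5 8 9 6 7], max=9
Drop 7: J rot1 at col 0 lands with bottom-row=6; cleared 0 line(s) (total 1); column heights now [9 9 9 6 7], max=9

Answer: 1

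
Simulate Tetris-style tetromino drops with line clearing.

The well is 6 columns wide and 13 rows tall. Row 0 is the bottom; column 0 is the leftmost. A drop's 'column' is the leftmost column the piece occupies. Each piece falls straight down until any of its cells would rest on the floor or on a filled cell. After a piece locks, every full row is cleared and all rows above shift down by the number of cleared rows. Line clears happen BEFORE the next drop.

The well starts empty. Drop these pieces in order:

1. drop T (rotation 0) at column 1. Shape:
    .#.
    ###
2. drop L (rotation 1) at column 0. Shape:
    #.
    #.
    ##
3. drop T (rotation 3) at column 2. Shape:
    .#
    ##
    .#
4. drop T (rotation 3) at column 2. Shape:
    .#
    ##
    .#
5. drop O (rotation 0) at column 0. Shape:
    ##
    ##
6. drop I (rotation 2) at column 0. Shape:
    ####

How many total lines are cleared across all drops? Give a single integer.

Answer: 0

Derivation:
Drop 1: T rot0 at col 1 lands with bottom-row=0; cleared 0 line(s) (total 0); column heights now [0 1 2 1 0 0], max=2
Drop 2: L rot1 at col 0 lands with bottom-row=1; cleared 0 line(s) (total 0); column heights now [4 2 2 1 0 0], max=4
Drop 3: T rot3 at col 2 lands with bottom-row=1; cleared 0 line(s) (total 0); column heights now [4 2 3 4 0 0], max=4
Drop 4: T rot3 at col 2 lands with bottom-row=4; cleared 0 line(s) (total 0); column heights now [4 2 6 7 0 0], max=7
Drop 5: O rot0 at col 0 lands with bottom-row=4; cleared 0 line(s) (total 0); column heights now [6 6 6 7 0 0], max=7
Drop 6: I rot2 at col 0 lands with bottom-row=7; cleared 0 line(s) (total 0); column heights now [8 8 8 8 0 0], max=8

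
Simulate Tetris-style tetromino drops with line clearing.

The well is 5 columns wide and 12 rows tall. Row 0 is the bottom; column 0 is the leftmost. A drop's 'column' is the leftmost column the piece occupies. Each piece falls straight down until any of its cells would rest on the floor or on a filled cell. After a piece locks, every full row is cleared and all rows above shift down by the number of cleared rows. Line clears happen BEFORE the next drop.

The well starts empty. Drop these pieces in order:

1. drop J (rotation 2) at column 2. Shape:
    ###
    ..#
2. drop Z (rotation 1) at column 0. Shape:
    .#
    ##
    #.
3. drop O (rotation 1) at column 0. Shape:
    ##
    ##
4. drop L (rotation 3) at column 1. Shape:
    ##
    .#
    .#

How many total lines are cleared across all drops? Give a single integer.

Answer: 1

Derivation:
Drop 1: J rot2 at col 2 lands with bottom-row=0; cleared 0 line(s) (total 0); column heights now [0 0 2 2 2], max=2
Drop 2: Z rot1 at col 0 lands with bottom-row=0; cleared 1 line(s) (total 1); column heights now [1 2 0 0 1], max=2
Drop 3: O rot1 at col 0 lands with bottom-row=2; cleared 0 line(s) (total 1); column heights now [4 4 0 0 1], max=4
Drop 4: L rot3 at col 1 lands with bottom-row=2; cleared 0 line(s) (total 1); column heights now [4 5 5 0 1], max=5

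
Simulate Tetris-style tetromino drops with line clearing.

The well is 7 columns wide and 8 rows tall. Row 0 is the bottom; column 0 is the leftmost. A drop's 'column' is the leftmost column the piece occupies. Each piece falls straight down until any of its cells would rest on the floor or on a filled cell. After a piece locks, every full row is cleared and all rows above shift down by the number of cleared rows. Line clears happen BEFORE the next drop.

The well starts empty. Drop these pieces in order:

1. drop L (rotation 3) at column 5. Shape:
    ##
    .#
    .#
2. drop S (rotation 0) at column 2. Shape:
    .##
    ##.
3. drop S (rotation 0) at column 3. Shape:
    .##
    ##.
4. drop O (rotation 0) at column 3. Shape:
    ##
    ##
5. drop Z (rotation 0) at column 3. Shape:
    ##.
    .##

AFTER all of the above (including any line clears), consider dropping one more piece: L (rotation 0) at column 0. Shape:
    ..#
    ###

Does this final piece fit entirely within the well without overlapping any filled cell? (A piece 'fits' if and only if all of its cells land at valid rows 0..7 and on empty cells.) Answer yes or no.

Drop 1: L rot3 at col 5 lands with bottom-row=0; cleared 0 line(s) (total 0); column heights now [0 0 0 0 0 3 3], max=3
Drop 2: S rot0 at col 2 lands with bottom-row=0; cleared 0 line(s) (total 0); column heights now [0 0 1 2 2 3 3], max=3
Drop 3: S rot0 at col 3 lands with bottom-row=2; cleared 0 line(s) (total 0); column heights now [0 0 1 3 4 4 3], max=4
Drop 4: O rot0 at col 3 lands with bottom-row=4; cleared 0 line(s) (total 0); column heights now [0 0 1 6 6 4 3], max=6
Drop 5: Z rot0 at col 3 lands with bottom-row=6; cleared 0 line(s) (total 0); column heights now [0 0 1 8 8 7 3], max=8
Test piece L rot0 at col 0 (width 3): heights before test = [0 0 1 8 8 7 3]; fits = True

Answer: yes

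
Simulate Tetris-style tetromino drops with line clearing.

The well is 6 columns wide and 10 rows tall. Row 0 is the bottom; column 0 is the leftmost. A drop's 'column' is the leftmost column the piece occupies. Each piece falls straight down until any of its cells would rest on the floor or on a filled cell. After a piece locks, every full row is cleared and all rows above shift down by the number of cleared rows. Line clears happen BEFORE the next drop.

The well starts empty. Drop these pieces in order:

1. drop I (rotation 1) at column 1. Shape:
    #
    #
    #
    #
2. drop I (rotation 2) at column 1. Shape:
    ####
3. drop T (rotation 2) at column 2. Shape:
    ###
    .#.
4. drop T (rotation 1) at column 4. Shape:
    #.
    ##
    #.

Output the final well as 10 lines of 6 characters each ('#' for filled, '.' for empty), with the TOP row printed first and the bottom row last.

Drop 1: I rot1 at col 1 lands with bottom-row=0; cleared 0 line(s) (total 0); column heights now [0 4 0 0 0 0], max=4
Drop 2: I rot2 at col 1 lands with bottom-row=4; cleared 0 line(s) (total 0); column heights now [0 5 5 5 5 0], max=5
Drop 3: T rot2 at col 2 lands with bottom-row=5; cleared 0 line(s) (total 0); column heights now [0 5 7 7 7 0], max=7
Drop 4: T rot1 at col 4 lands with bottom-row=7; cleared 0 line(s) (total 0); column heights now [0 5 7 7 10 9], max=10

Answer: ....#.
....##
....#.
..###.
...#..
.####.
.#....
.#....
.#....
.#....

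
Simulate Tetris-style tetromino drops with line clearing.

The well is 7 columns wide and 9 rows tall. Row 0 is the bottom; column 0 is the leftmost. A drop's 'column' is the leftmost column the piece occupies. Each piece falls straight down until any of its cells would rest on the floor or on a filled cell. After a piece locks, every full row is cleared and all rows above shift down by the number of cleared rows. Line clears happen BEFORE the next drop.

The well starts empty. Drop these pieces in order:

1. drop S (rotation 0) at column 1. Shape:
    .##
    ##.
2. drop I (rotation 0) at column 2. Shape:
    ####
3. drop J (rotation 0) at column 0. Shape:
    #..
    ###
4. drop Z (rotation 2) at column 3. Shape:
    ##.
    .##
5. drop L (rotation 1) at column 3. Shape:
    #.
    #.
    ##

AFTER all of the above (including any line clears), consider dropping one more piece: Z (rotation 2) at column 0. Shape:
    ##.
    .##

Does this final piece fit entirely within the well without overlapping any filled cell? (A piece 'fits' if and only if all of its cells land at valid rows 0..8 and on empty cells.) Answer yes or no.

Answer: yes

Derivation:
Drop 1: S rot0 at col 1 lands with bottom-row=0; cleared 0 line(s) (total 0); column heights now [0 1 2 2 0 0 0], max=2
Drop 2: I rot0 at col 2 lands with bottom-row=2; cleared 0 line(s) (total 0); column heights now [0 1 3 3 3 3 0], max=3
Drop 3: J rot0 at col 0 lands with bottom-row=3; cleared 0 line(s) (total 0); column heights now [5 4 4 3 3 3 0], max=5
Drop 4: Z rot2 at col 3 lands with bottom-row=3; cleared 0 line(s) (total 0); column heights now [5 4 4 5 5 4 0], max=5
Drop 5: L rot1 at col 3 lands with bottom-row=5; cleared 0 line(s) (total 0); column heights now [5 4 4 8 6 4 0], max=8
Test piece Z rot2 at col 0 (width 3): heights before test = [5 4 4 8 6 4 0]; fits = True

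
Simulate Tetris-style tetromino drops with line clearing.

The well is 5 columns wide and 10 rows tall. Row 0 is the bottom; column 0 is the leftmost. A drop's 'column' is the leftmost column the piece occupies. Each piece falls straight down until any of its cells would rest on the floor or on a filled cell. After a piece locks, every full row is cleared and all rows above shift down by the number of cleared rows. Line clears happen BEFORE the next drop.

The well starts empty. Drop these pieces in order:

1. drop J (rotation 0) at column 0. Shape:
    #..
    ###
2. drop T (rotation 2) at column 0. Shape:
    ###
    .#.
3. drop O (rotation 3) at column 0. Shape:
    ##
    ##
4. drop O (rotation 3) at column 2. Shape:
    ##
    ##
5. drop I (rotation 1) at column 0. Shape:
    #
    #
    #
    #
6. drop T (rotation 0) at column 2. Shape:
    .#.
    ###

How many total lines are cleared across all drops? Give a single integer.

Drop 1: J rot0 at col 0 lands with bottom-row=0; cleared 0 line(s) (total 0); column heights now [2 1 1 0 0], max=2
Drop 2: T rot2 at col 0 lands with bottom-row=1; cleared 0 line(s) (total 0); column heights now [3 3 3 0 0], max=3
Drop 3: O rot3 at col 0 lands with bottom-row=3; cleared 0 line(s) (total 0); column heights now [5 5 3 0 0], max=5
Drop 4: O rot3 at col 2 lands with bottom-row=3; cleared 0 line(s) (total 0); column heights now [5 5 5 5 0], max=5
Drop 5: I rot1 at col 0 lands with bottom-row=5; cleared 0 line(s) (total 0); column heights now [9 5 5 5 0], max=9
Drop 6: T rot0 at col 2 lands with bottom-row=5; cleared 0 line(s) (total 0); column heights now [9 5 6 7 6], max=9

Answer: 0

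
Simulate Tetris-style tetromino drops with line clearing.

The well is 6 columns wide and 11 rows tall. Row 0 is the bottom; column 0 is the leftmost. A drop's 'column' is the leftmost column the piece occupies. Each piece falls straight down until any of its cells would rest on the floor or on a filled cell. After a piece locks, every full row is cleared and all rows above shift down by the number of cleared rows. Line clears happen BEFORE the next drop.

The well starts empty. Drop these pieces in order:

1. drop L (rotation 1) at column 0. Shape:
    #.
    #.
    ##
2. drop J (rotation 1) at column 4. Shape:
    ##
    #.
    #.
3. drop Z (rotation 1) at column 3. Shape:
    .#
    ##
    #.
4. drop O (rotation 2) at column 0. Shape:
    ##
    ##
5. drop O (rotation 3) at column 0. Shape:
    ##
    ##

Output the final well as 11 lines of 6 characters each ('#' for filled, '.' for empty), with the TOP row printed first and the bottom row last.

Answer: ......
......
......
......
##....
##....
##..#.
##.##.
#..###
#...#.
##..#.

Derivation:
Drop 1: L rot1 at col 0 lands with bottom-row=0; cleared 0 line(s) (total 0); column heights now [3 1 0 0 0 0], max=3
Drop 2: J rot1 at col 4 lands with bottom-row=0; cleared 0 line(s) (total 0); column heights now [3 1 0 0 3 3], max=3
Drop 3: Z rot1 at col 3 lands with bottom-row=2; cleared 0 line(s) (total 0); column heights now [3 1 0 4 5 3], max=5
Drop 4: O rot2 at col 0 lands with bottom-row=3; cleared 0 line(s) (total 0); column heights now [5 5 0 4 5 3], max=5
Drop 5: O rot3 at col 0 lands with bottom-row=5; cleared 0 line(s) (total 0); column heights now [7 7 0 4 5 3], max=7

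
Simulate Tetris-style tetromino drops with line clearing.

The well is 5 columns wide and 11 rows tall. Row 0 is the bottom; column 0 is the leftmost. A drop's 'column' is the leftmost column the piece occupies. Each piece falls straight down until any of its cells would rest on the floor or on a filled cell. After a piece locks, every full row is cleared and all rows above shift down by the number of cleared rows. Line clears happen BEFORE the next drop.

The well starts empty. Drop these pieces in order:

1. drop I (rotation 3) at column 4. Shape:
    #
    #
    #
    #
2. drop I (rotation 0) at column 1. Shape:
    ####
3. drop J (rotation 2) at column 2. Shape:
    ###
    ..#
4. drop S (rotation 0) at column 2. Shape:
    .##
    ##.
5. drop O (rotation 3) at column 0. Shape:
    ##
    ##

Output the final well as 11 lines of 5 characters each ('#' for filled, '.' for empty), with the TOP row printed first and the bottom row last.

Answer: .....
.....
.....
...##
..##.
##..#
.####
....#
....#
....#
....#

Derivation:
Drop 1: I rot3 at col 4 lands with bottom-row=0; cleared 0 line(s) (total 0); column heights now [0 0 0 0 4], max=4
Drop 2: I rot0 at col 1 lands with bottom-row=4; cleared 0 line(s) (total 0); column heights now [0 5 5 5 5], max=5
Drop 3: J rot2 at col 2 lands with bottom-row=5; cleared 0 line(s) (total 0); column heights now [0 5 7 7 7], max=7
Drop 4: S rot0 at col 2 lands with bottom-row=7; cleared 0 line(s) (total 0); column heights now [0 5 8 9 9], max=9
Drop 5: O rot3 at col 0 lands with bottom-row=5; cleared 1 line(s) (total 1); column heights now [6 6 7 8 8], max=8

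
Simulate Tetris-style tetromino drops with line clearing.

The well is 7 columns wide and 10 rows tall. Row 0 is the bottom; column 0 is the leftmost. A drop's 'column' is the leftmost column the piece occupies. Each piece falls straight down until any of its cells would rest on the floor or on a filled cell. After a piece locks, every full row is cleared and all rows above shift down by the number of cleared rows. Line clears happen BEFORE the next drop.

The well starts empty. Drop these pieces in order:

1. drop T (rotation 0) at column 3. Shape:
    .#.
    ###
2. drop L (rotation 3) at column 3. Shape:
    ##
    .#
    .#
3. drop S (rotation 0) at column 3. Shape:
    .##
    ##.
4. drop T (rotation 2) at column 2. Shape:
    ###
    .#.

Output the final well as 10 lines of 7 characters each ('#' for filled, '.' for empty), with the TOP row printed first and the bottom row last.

Drop 1: T rot0 at col 3 lands with bottom-row=0; cleared 0 line(s) (total 0); column heights now [0 0 0 1 2 1 0], max=2
Drop 2: L rot3 at col 3 lands with bottom-row=2; cleared 0 line(s) (total 0); column heights now [0 0 0 5 5 1 0], max=5
Drop 3: S rot0 at col 3 lands with bottom-row=5; cleared 0 line(s) (total 0); column heights now [0 0 0 6 7 7 0], max=7
Drop 4: T rot2 at col 2 lands with bottom-row=6; cleared 0 line(s) (total 0); column heights now [0 0 8 8 8 7 0], max=8

Answer: .......
.......
..###..
...###.
...##..
...##..
....#..
....#..
....#..
...###.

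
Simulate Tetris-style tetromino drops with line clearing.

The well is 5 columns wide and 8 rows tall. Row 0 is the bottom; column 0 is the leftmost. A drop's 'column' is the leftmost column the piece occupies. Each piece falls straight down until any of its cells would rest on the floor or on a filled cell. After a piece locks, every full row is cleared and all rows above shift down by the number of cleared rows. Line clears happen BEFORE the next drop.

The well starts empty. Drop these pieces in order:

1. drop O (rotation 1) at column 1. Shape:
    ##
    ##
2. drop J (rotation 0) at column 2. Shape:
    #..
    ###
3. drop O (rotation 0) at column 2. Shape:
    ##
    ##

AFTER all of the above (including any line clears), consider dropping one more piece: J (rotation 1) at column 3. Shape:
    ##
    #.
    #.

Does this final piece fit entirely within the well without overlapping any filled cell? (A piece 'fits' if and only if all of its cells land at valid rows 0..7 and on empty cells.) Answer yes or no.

Answer: no

Derivation:
Drop 1: O rot1 at col 1 lands with bottom-row=0; cleared 0 line(s) (total 0); column heights now [0 2 2 0 0], max=2
Drop 2: J rot0 at col 2 lands with bottom-row=2; cleared 0 line(s) (total 0); column heights now [0 2 4 3 3], max=4
Drop 3: O rot0 at col 2 lands with bottom-row=4; cleared 0 line(s) (total 0); column heights now [0 2 6 6 3], max=6
Test piece J rot1 at col 3 (width 2): heights before test = [0 2 6 6 3]; fits = False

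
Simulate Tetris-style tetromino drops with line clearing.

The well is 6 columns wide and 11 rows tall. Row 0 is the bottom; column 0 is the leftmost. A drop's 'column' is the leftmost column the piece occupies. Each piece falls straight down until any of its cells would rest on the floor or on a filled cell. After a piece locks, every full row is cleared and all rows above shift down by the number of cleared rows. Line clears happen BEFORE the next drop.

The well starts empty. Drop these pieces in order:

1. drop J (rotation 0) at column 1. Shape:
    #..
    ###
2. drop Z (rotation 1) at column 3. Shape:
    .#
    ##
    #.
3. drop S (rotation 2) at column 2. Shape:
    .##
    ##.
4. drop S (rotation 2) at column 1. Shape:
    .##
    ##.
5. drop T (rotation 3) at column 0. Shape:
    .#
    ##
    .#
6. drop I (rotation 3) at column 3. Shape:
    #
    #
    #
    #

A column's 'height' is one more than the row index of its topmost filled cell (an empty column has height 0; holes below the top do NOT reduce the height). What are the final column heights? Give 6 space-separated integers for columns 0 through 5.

Drop 1: J rot0 at col 1 lands with bottom-row=0; cleared 0 line(s) (total 0); column heights now [0 2 1 1 0 0], max=2
Drop 2: Z rot1 at col 3 lands with bottom-row=1; cleared 0 line(s) (total 0); column heights now [0 2 1 3 4 0], max=4
Drop 3: S rot2 at col 2 lands with bottom-row=3; cleared 0 line(s) (total 0); column heights now [0 2 4 5 5 0], max=5
Drop 4: S rot2 at col 1 lands with bottom-row=4; cleared 0 line(s) (total 0); column heights now [0 5 6 6 5 0], max=6
Drop 5: T rot3 at col 0 lands with bottom-row=5; cleared 0 line(s) (total 0); column heights now [7 8 6 6 5 0], max=8
Drop 6: I rot3 at col 3 lands with bottom-row=6; cleared 0 line(s) (total 0); column heights now [7 8 6 10 5 0], max=10

Answer: 7 8 6 10 5 0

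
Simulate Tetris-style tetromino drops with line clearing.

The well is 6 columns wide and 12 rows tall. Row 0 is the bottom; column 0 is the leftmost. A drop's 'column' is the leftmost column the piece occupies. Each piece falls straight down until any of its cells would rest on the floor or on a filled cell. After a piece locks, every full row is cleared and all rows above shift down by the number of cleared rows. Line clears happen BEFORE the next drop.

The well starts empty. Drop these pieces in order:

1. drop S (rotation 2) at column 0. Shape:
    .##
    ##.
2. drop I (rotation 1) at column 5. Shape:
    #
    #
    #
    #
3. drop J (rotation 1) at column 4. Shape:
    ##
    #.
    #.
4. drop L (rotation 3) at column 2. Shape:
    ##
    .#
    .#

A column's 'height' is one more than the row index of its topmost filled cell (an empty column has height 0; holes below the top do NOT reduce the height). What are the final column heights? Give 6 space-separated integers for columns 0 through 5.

Answer: 1 2 3 3 5 5

Derivation:
Drop 1: S rot2 at col 0 lands with bottom-row=0; cleared 0 line(s) (total 0); column heights now [1 2 2 0 0 0], max=2
Drop 2: I rot1 at col 5 lands with bottom-row=0; cleared 0 line(s) (total 0); column heights now [1 2 2 0 0 4], max=4
Drop 3: J rot1 at col 4 lands with bottom-row=2; cleared 0 line(s) (total 0); column heights now [1 2 2 0 5 5], max=5
Drop 4: L rot3 at col 2 lands with bottom-row=0; cleared 0 line(s) (total 0); column heights now [1 2 3 3 5 5], max=5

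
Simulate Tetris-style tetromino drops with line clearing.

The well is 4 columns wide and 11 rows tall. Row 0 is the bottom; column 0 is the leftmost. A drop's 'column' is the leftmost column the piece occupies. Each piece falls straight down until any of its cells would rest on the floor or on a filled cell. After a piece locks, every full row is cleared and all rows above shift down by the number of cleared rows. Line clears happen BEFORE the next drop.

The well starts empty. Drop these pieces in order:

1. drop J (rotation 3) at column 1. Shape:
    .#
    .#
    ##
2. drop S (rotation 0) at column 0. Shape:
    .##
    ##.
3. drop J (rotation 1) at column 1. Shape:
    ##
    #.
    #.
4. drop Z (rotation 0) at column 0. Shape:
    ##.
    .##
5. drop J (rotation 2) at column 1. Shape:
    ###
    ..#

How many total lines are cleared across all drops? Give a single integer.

Answer: 0

Derivation:
Drop 1: J rot3 at col 1 lands with bottom-row=0; cleared 0 line(s) (total 0); column heights now [0 1 3 0], max=3
Drop 2: S rot0 at col 0 lands with bottom-row=2; cleared 0 line(s) (total 0); column heights now [3 4 4 0], max=4
Drop 3: J rot1 at col 1 lands with bottom-row=4; cleared 0 line(s) (total 0); column heights now [3 7 7 0], max=7
Drop 4: Z rot0 at col 0 lands with bottom-row=7; cleared 0 line(s) (total 0); column heights now [9 9 8 0], max=9
Drop 5: J rot2 at col 1 lands with bottom-row=8; cleared 0 line(s) (total 0); column heights now [9 10 10 10], max=10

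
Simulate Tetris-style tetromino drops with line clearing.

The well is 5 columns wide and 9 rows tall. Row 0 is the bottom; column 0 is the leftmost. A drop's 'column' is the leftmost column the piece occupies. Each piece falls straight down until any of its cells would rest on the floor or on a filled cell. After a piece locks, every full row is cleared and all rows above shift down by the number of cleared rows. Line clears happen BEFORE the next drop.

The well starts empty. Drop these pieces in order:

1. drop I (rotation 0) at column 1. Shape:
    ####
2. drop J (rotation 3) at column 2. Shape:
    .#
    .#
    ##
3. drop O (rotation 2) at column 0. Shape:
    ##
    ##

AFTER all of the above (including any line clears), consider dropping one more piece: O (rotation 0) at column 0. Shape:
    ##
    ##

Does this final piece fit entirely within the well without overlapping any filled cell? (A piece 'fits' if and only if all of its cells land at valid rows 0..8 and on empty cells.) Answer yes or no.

Drop 1: I rot0 at col 1 lands with bottom-row=0; cleared 0 line(s) (total 0); column heights now [0 1 1 1 1], max=1
Drop 2: J rot3 at col 2 lands with bottom-row=1; cleared 0 line(s) (total 0); column heights now [0 1 2 4 1], max=4
Drop 3: O rot2 at col 0 lands with bottom-row=1; cleared 0 line(s) (total 0); column heights now [3 3 2 4 1], max=4
Test piece O rot0 at col 0 (width 2): heights before test = [3 3 2 4 1]; fits = True

Answer: yes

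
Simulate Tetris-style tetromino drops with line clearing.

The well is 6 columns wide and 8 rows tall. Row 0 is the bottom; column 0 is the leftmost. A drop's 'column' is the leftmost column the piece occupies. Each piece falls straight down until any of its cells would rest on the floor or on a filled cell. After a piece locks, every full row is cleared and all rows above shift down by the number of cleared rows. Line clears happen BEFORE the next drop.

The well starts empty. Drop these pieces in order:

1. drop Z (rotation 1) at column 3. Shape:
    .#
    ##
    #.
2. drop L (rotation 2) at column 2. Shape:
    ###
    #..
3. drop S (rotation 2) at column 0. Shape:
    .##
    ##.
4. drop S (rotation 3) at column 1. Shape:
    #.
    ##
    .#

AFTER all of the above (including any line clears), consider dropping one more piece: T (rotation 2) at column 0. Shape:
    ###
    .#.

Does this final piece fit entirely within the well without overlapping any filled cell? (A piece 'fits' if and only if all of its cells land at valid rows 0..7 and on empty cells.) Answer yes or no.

Answer: no

Derivation:
Drop 1: Z rot1 at col 3 lands with bottom-row=0; cleared 0 line(s) (total 0); column heights now [0 0 0 2 3 0], max=3
Drop 2: L rot2 at col 2 lands with bottom-row=2; cleared 0 line(s) (total 0); column heights now [0 0 4 4 4 0], max=4
Drop 3: S rot2 at col 0 lands with bottom-row=3; cleared 0 line(s) (total 0); column heights now [4 5 5 4 4 0], max=5
Drop 4: S rot3 at col 1 lands with bottom-row=5; cleared 0 line(s) (total 0); column heights now [4 8 7 4 4 0], max=8
Test piece T rot2 at col 0 (width 3): heights before test = [4 8 7 4 4 0]; fits = False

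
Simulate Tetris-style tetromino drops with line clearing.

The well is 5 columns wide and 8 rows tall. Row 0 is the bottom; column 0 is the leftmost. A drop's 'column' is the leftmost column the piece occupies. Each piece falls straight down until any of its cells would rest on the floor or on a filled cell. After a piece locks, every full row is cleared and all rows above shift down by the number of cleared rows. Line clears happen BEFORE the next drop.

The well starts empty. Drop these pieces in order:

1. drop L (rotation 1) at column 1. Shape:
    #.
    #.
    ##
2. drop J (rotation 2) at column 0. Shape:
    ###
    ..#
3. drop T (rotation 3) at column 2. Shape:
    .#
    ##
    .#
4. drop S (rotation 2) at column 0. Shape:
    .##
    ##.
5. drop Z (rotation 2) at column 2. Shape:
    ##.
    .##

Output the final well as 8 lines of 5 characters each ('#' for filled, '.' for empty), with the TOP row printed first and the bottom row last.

Answer: ..##.
...##
.###.
####.
####.
.##..
.#...
.##..

Derivation:
Drop 1: L rot1 at col 1 lands with bottom-row=0; cleared 0 line(s) (total 0); column heights now [0 3 1 0 0], max=3
Drop 2: J rot2 at col 0 lands with bottom-row=2; cleared 0 line(s) (total 0); column heights now [4 4 4 0 0], max=4
Drop 3: T rot3 at col 2 lands with bottom-row=3; cleared 0 line(s) (total 0); column heights now [4 4 5 6 0], max=6
Drop 4: S rot2 at col 0 lands with bottom-row=4; cleared 0 line(s) (total 0); column heights now [5 6 6 6 0], max=6
Drop 5: Z rot2 at col 2 lands with bottom-row=6; cleared 0 line(s) (total 0); column heights now [5 6 8 8 7], max=8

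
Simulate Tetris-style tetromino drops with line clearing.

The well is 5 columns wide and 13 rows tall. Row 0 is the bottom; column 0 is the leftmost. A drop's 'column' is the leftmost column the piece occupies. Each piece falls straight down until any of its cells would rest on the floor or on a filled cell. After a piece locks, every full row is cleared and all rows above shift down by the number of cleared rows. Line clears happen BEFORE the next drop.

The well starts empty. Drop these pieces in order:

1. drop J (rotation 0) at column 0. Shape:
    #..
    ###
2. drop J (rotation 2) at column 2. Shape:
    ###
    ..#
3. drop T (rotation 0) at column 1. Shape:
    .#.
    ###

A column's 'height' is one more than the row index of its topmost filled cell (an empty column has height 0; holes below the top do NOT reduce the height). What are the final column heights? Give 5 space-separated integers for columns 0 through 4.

Drop 1: J rot0 at col 0 lands with bottom-row=0; cleared 0 line(s) (total 0); column heights now [2 1 1 0 0], max=2
Drop 2: J rot2 at col 2 lands with bottom-row=0; cleared 0 line(s) (total 0); column heights now [2 1 2 2 2], max=2
Drop 3: T rot0 at col 1 lands with bottom-row=2; cleared 0 line(s) (total 0); column heights now [2 3 4 3 2], max=4

Answer: 2 3 4 3 2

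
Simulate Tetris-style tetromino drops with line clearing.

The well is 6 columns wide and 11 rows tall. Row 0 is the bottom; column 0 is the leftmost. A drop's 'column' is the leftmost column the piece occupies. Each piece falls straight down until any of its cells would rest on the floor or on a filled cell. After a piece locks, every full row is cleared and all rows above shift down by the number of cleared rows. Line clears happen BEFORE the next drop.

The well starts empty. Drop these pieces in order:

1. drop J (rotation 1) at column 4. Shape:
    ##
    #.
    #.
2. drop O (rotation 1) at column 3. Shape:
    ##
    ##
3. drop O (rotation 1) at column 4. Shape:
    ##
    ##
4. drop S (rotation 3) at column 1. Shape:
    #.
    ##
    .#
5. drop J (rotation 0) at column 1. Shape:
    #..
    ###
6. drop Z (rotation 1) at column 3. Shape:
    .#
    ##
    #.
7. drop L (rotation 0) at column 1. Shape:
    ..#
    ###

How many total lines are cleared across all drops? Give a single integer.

Answer: 0

Derivation:
Drop 1: J rot1 at col 4 lands with bottom-row=0; cleared 0 line(s) (total 0); column heights now [0 0 0 0 3 3], max=3
Drop 2: O rot1 at col 3 lands with bottom-row=3; cleared 0 line(s) (total 0); column heights now [0 0 0 5 5 3], max=5
Drop 3: O rot1 at col 4 lands with bottom-row=5; cleared 0 line(s) (total 0); column heights now [0 0 0 5 7 7], max=7
Drop 4: S rot3 at col 1 lands with bottom-row=0; cleared 0 line(s) (total 0); column heights now [0 3 2 5 7 7], max=7
Drop 5: J rot0 at col 1 lands with bottom-row=5; cleared 0 line(s) (total 0); column heights now [0 7 6 6 7 7], max=7
Drop 6: Z rot1 at col 3 lands with bottom-row=6; cleared 0 line(s) (total 0); column heights now [0 7 6 8 9 7], max=9
Drop 7: L rot0 at col 1 lands with bottom-row=8; cleared 0 line(s) (total 0); column heights now [0 9 9 10 9 7], max=10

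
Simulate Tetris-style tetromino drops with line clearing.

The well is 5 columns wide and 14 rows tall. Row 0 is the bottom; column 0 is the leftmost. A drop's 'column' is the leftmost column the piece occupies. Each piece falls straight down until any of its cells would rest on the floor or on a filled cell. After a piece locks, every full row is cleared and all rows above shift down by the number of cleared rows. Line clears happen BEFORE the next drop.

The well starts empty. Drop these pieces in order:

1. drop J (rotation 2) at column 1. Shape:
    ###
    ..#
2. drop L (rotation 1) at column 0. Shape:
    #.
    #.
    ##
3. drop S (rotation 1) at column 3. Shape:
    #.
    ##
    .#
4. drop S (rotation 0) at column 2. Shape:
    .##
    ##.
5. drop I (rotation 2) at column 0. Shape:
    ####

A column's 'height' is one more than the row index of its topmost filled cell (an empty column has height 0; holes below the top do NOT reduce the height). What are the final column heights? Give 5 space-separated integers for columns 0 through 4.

Drop 1: J rot2 at col 1 lands with bottom-row=0; cleared 0 line(s) (total 0); column heights now [0 2 2 2 0], max=2
Drop 2: L rot1 at col 0 lands with bottom-row=2; cleared 0 line(s) (total 0); column heights now [5 3 2 2 0], max=5
Drop 3: S rot1 at col 3 lands with bottom-row=1; cleared 0 line(s) (total 0); column heights now [5 3 2 4 3], max=5
Drop 4: S rot0 at col 2 lands with bottom-row=4; cleared 0 line(s) (total 0); column heights now [5 3 5 6 6], max=6
Drop 5: I rot2 at col 0 lands with bottom-row=6; cleared 0 line(s) (total 0); column heights now [7 7 7 7 6], max=7

Answer: 7 7 7 7 6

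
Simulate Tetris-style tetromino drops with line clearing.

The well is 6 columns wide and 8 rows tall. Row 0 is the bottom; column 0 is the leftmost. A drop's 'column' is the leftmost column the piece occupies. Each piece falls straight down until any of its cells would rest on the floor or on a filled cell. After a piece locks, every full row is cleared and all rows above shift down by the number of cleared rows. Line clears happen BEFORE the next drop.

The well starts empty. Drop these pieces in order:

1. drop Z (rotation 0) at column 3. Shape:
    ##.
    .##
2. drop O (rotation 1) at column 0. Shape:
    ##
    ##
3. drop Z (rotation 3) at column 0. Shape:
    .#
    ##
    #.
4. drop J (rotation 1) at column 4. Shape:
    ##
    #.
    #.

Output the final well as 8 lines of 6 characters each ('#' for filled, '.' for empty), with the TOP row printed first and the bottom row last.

Answer: ......
......
......
.#..##
##..#.
#...#.
##.##.
##..##

Derivation:
Drop 1: Z rot0 at col 3 lands with bottom-row=0; cleared 0 line(s) (total 0); column heights now [0 0 0 2 2 1], max=2
Drop 2: O rot1 at col 0 lands with bottom-row=0; cleared 0 line(s) (total 0); column heights now [2 2 0 2 2 1], max=2
Drop 3: Z rot3 at col 0 lands with bottom-row=2; cleared 0 line(s) (total 0); column heights now [4 5 0 2 2 1], max=5
Drop 4: J rot1 at col 4 lands with bottom-row=2; cleared 0 line(s) (total 0); column heights now [4 5 0 2 5 5], max=5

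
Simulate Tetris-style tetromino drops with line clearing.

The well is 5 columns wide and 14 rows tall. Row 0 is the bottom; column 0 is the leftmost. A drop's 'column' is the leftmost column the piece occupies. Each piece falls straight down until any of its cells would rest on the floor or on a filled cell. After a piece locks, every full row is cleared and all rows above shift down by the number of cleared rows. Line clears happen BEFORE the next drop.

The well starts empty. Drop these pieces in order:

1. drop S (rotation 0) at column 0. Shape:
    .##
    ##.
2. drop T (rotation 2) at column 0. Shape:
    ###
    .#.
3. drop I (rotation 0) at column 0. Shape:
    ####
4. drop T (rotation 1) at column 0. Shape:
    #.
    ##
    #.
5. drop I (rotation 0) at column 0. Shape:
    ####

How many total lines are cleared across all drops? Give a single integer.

Drop 1: S rot0 at col 0 lands with bottom-row=0; cleared 0 line(s) (total 0); column heights now [1 2 2 0 0], max=2
Drop 2: T rot2 at col 0 lands with bottom-row=2; cleared 0 line(s) (total 0); column heights now [4 4 4 0 0], max=4
Drop 3: I rot0 at col 0 lands with bottom-row=4; cleared 0 line(s) (total 0); column heights now [5 5 5 5 0], max=5
Drop 4: T rot1 at col 0 lands with bottom-row=5; cleared 0 line(s) (total 0); column heights now [8 7 5 5 0], max=8
Drop 5: I rot0 at col 0 lands with bottom-row=8; cleared 0 line(s) (total 0); column heights now [9 9 9 9 0], max=9

Answer: 0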